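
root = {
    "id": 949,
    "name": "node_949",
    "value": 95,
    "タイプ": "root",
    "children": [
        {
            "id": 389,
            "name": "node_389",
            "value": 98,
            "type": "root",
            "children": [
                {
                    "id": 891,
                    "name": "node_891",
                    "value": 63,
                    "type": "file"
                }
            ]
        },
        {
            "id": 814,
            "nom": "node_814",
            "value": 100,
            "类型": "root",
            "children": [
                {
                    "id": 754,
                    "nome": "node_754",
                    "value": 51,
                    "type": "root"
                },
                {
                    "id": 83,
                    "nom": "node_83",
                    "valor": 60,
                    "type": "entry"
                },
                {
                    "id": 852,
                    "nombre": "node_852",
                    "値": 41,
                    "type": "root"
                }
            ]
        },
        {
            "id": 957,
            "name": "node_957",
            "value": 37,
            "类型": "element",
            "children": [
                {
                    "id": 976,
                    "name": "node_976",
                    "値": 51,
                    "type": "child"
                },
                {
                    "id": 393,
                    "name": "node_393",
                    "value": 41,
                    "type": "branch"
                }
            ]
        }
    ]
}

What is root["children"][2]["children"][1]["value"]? 41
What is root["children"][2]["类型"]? "element"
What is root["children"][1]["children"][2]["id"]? 852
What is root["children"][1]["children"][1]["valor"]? 60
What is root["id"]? 949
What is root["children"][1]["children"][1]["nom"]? "node_83"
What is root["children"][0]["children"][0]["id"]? 891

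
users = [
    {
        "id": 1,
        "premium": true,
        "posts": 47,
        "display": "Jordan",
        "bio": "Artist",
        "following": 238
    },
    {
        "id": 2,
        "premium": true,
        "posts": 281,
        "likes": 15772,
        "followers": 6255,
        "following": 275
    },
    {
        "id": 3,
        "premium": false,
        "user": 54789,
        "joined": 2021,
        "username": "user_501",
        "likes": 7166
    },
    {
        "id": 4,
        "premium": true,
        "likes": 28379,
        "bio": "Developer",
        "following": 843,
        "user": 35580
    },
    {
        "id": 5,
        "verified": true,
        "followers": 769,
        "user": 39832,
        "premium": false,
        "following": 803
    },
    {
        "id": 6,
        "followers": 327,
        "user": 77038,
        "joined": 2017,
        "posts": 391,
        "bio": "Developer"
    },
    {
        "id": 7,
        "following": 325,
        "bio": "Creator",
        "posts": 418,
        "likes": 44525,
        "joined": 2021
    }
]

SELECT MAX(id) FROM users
7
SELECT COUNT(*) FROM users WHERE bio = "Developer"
2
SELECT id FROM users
[1, 2, 3, 4, 5, 6, 7]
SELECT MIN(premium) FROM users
False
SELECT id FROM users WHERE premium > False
[1, 2, 4]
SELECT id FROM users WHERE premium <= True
[1, 2, 3, 4, 5]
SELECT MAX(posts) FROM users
418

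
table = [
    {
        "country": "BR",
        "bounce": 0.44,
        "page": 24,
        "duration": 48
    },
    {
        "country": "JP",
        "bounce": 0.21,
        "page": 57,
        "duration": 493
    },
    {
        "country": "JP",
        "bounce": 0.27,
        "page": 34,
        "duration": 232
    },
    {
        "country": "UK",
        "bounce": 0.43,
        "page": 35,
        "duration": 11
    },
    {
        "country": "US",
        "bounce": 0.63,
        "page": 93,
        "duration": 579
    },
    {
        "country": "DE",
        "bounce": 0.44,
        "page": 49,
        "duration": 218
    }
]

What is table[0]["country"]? "BR"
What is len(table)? 6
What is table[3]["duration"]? 11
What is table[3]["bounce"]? 0.43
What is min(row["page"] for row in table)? 24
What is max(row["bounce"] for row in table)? 0.63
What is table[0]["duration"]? 48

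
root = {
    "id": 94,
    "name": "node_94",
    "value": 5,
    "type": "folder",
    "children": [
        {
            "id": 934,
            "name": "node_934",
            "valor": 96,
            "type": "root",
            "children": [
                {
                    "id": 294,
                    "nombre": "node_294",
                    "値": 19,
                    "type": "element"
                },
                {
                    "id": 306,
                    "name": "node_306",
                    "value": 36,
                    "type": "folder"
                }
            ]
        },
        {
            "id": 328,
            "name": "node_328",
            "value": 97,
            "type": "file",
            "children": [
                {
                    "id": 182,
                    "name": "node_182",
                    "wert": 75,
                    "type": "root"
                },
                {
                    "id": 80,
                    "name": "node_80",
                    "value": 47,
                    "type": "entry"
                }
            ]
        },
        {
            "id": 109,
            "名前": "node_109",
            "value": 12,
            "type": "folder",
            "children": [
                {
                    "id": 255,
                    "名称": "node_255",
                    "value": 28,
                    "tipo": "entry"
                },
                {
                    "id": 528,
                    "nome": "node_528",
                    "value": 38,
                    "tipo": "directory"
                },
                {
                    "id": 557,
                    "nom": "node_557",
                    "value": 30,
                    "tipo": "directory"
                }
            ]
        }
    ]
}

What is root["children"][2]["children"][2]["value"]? 30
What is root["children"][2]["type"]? "folder"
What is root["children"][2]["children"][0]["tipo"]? "entry"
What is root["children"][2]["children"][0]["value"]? 28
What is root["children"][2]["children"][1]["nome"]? "node_528"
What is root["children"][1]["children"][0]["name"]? "node_182"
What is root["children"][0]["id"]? 934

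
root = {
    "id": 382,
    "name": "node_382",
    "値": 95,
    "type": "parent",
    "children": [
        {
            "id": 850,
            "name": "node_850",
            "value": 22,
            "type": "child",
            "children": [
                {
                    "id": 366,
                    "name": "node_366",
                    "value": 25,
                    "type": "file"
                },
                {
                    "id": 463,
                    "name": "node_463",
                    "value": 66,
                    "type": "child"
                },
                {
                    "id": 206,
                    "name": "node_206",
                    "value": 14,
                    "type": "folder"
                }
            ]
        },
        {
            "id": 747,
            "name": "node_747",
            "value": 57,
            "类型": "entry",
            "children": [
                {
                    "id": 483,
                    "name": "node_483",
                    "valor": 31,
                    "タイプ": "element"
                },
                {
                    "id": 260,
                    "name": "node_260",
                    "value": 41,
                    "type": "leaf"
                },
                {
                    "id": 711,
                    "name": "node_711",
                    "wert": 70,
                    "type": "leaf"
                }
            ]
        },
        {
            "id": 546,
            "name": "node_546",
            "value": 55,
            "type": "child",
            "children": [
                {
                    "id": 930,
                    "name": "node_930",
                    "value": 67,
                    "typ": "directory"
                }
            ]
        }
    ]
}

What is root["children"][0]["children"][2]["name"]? "node_206"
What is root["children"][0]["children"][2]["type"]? "folder"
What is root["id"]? 382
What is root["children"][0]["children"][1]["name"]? "node_463"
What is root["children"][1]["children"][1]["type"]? "leaf"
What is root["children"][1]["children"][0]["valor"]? 31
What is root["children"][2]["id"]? 546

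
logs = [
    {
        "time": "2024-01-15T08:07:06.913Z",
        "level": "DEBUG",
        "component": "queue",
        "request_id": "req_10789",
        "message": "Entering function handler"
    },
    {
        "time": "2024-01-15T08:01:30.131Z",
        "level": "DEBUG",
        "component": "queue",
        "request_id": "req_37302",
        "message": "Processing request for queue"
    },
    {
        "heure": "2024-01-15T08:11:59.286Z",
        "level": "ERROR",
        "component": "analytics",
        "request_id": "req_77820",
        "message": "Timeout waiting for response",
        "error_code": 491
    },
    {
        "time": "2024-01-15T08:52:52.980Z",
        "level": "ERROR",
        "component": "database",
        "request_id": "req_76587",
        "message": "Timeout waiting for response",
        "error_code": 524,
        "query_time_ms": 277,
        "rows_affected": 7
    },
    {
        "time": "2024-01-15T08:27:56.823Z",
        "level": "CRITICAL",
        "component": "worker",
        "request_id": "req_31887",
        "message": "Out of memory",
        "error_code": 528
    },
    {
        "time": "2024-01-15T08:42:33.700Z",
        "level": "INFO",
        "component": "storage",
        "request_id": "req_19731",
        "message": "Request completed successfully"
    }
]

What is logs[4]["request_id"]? "req_31887"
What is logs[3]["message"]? "Timeout waiting for response"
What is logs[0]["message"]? "Entering function handler"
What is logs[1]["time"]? "2024-01-15T08:01:30.131Z"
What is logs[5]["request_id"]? "req_19731"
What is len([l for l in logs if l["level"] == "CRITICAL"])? 1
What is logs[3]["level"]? "ERROR"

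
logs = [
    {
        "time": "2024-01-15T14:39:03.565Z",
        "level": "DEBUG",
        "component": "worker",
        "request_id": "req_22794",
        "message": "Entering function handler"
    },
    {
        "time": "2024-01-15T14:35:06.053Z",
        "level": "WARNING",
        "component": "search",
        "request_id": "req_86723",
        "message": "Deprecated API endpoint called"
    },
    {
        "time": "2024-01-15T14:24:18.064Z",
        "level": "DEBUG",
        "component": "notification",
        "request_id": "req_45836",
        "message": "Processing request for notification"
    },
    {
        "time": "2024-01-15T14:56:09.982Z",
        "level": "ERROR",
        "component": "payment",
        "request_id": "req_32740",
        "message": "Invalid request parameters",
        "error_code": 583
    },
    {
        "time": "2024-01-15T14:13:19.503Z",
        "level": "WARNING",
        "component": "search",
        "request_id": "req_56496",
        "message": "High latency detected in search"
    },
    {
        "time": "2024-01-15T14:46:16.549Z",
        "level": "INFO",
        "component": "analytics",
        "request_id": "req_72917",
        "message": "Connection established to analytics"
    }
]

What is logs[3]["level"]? "ERROR"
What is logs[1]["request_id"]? "req_86723"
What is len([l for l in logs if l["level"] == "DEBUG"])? 2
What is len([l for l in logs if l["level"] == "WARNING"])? 2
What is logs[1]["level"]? "WARNING"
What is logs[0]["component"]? "worker"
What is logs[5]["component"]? "analytics"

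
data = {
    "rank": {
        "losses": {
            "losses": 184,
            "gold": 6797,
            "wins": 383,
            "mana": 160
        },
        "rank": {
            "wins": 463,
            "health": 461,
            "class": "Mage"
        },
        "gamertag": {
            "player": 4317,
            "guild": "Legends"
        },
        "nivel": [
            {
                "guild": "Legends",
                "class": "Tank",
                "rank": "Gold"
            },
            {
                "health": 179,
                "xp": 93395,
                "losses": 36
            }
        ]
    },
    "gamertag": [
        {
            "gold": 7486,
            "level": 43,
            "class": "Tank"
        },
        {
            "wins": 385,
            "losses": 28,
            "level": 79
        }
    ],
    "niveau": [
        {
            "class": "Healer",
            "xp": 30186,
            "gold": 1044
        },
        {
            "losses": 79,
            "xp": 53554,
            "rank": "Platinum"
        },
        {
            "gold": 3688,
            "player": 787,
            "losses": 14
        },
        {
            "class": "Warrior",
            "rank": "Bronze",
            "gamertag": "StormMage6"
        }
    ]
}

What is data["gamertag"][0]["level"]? 43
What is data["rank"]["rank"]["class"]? "Mage"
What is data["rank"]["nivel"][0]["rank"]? "Gold"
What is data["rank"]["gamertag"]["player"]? 4317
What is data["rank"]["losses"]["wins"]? 383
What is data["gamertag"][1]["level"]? 79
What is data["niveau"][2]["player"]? 787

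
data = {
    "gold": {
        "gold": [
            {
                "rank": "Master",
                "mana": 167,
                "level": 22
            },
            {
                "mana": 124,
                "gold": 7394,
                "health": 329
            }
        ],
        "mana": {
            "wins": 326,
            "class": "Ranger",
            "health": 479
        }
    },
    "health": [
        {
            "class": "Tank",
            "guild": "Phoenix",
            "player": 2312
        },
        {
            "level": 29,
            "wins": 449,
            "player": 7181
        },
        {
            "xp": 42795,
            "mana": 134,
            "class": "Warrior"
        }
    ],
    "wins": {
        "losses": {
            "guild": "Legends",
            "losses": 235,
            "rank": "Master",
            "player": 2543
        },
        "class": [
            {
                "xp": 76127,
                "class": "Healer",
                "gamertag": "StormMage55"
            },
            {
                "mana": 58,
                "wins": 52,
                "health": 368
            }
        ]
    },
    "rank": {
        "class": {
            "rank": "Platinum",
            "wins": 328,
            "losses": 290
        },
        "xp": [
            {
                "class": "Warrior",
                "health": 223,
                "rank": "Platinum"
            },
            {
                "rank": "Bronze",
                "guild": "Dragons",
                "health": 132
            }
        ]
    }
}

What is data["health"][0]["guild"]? "Phoenix"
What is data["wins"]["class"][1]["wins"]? 52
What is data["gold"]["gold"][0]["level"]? 22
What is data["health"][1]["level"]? 29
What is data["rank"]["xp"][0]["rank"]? "Platinum"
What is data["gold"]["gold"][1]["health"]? 329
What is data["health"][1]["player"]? 7181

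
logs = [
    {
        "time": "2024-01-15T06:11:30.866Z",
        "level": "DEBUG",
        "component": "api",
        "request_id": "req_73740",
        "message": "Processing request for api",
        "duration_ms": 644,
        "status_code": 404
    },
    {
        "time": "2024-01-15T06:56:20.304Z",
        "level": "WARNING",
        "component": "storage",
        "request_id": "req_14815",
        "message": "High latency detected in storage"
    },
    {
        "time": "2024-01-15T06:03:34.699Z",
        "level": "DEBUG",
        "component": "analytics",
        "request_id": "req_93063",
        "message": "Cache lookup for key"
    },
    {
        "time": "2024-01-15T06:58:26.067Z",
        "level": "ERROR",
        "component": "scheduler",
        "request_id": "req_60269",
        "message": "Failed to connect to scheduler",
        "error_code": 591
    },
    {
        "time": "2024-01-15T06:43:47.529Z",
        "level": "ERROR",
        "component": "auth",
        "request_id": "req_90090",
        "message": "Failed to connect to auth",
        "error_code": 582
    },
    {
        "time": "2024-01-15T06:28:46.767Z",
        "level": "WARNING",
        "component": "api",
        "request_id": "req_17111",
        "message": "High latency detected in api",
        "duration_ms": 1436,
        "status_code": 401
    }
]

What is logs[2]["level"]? "DEBUG"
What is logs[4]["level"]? "ERROR"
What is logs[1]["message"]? "High latency detected in storage"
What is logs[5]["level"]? "WARNING"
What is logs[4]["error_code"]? 582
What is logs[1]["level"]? "WARNING"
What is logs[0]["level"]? "DEBUG"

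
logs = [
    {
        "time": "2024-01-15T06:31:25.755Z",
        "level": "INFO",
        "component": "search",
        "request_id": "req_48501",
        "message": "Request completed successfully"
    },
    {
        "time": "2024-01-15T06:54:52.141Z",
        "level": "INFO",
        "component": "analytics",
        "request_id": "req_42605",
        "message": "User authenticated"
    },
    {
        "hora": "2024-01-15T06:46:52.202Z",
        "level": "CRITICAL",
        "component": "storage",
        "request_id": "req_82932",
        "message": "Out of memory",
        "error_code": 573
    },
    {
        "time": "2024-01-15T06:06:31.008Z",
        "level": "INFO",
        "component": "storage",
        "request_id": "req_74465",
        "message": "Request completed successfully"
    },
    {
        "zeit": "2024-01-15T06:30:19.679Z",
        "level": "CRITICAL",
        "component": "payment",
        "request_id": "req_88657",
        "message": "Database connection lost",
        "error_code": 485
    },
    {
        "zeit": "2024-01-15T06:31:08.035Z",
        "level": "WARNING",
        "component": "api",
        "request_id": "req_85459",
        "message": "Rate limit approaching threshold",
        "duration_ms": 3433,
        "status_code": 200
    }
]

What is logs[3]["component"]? "storage"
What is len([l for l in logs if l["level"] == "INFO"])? 3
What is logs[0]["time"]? "2024-01-15T06:31:25.755Z"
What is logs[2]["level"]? "CRITICAL"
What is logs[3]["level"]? "INFO"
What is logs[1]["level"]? "INFO"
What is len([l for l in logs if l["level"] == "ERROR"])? 0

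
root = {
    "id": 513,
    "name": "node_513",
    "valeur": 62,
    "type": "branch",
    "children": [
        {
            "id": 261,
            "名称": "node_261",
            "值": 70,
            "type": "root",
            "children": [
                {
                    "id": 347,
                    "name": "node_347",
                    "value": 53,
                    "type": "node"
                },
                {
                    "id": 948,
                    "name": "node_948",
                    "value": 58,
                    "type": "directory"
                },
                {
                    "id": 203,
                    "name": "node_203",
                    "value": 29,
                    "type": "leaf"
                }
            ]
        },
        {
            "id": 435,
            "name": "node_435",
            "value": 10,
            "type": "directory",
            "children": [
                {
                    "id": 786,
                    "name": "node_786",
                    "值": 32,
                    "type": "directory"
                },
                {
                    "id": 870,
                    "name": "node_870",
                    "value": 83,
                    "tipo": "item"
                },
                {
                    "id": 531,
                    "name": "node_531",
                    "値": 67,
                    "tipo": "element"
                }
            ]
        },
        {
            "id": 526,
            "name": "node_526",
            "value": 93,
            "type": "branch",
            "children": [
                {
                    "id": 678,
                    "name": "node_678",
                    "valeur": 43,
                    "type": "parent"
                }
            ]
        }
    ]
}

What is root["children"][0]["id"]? 261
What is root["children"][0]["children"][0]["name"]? "node_347"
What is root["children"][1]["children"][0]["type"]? "directory"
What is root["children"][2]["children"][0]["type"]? "parent"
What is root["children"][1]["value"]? 10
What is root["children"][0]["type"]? "root"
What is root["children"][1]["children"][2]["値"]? 67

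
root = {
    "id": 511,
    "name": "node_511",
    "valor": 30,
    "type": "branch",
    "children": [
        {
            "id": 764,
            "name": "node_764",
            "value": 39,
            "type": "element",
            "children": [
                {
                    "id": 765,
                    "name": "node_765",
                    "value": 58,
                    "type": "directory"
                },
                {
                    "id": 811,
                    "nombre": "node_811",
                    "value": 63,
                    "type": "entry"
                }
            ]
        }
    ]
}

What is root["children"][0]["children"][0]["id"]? 765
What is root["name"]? "node_511"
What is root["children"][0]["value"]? 39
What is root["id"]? 511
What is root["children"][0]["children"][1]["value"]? 63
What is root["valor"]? 30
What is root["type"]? "branch"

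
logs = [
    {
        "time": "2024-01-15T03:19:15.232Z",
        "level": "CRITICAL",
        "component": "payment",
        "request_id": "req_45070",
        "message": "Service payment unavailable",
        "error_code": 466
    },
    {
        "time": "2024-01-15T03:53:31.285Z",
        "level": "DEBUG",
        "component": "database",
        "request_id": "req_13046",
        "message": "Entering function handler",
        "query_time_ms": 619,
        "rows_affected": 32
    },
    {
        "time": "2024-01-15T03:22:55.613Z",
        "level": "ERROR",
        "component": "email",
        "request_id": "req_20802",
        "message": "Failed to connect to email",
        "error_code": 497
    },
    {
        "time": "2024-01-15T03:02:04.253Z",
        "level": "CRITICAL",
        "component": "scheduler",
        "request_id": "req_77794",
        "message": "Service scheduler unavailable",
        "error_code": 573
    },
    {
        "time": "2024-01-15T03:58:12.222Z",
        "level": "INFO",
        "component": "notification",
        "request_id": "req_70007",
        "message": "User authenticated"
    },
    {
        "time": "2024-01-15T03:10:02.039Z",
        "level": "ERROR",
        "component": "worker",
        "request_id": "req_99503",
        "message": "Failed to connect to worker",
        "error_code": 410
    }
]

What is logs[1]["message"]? "Entering function handler"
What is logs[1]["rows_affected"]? 32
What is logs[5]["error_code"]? 410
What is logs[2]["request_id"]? "req_20802"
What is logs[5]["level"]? "ERROR"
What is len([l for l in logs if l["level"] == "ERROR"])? 2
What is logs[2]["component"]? "email"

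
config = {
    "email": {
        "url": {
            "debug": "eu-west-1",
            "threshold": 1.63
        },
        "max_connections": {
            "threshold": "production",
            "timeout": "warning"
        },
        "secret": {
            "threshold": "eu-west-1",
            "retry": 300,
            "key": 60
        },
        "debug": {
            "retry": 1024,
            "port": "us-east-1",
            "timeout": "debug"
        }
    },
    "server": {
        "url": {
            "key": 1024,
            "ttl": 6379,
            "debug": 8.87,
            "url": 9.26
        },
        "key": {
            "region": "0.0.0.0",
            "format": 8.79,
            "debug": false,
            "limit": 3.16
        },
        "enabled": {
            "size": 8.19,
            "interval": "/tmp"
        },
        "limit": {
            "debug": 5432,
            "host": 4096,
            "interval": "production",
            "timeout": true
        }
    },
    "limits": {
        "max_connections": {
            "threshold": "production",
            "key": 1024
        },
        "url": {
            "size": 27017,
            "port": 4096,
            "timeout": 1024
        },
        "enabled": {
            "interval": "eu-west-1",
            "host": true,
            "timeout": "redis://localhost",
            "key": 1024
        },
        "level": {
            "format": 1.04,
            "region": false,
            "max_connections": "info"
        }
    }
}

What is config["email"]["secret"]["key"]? 60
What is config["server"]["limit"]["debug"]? 5432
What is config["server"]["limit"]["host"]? 4096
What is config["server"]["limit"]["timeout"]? True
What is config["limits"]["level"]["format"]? 1.04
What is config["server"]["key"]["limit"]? 3.16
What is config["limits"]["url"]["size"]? 27017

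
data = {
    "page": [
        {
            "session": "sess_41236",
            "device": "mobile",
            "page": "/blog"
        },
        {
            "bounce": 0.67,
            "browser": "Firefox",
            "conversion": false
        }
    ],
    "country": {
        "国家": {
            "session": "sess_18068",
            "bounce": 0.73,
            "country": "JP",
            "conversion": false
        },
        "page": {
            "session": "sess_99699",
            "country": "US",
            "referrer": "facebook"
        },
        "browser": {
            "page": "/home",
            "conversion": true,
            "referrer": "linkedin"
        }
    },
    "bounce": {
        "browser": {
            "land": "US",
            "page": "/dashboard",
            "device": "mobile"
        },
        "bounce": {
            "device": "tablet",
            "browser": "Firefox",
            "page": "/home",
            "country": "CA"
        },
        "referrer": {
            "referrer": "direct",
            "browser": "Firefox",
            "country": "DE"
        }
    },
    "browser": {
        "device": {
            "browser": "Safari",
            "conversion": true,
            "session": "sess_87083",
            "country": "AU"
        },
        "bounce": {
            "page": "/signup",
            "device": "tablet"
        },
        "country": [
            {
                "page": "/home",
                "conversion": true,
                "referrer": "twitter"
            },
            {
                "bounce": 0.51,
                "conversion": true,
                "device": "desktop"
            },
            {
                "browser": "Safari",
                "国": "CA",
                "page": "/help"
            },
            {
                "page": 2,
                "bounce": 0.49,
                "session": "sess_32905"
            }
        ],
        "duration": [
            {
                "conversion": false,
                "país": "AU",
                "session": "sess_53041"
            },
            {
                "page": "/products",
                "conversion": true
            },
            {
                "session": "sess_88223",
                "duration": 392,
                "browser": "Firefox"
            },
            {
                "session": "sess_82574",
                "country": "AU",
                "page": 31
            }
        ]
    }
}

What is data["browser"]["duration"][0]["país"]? "AU"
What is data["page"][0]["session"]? "sess_41236"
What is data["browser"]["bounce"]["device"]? "tablet"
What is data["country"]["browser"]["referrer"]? "linkedin"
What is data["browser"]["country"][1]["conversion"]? True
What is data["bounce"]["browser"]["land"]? "US"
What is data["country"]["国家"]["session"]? "sess_18068"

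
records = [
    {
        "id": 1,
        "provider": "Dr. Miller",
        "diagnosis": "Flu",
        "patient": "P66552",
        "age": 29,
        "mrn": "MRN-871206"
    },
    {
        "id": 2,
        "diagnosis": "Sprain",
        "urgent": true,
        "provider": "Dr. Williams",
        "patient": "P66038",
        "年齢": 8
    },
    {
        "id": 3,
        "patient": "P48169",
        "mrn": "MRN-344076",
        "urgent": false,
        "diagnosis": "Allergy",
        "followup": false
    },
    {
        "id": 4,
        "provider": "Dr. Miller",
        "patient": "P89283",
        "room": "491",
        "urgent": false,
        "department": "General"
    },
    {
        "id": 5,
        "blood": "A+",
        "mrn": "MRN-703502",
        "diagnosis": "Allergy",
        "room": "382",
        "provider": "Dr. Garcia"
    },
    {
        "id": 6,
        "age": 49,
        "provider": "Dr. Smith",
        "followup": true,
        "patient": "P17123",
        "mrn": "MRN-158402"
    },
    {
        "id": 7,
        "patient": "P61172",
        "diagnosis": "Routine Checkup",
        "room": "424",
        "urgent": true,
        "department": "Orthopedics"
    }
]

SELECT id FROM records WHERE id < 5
[1, 2, 3, 4]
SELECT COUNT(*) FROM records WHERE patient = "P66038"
1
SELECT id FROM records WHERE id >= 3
[3, 4, 5, 6, 7]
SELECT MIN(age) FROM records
29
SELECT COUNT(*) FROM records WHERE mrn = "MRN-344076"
1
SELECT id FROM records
[1, 2, 3, 4, 5, 6, 7]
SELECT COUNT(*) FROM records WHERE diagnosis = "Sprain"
1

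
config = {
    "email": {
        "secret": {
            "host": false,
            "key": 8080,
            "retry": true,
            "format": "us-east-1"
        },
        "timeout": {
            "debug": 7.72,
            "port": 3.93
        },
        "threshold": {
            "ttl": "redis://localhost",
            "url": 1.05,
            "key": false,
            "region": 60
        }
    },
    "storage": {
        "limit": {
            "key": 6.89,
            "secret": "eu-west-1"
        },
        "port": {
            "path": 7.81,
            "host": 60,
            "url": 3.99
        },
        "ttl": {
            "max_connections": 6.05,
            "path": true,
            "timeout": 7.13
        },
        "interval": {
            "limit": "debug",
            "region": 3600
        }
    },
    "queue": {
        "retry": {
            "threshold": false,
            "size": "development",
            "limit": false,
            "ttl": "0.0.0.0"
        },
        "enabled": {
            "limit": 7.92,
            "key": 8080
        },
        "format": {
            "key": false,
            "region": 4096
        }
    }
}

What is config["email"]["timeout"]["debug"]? 7.72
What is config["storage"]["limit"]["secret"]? "eu-west-1"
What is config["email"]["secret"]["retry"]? True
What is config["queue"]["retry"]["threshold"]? False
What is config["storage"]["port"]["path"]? 7.81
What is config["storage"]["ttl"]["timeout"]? 7.13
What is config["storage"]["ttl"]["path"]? True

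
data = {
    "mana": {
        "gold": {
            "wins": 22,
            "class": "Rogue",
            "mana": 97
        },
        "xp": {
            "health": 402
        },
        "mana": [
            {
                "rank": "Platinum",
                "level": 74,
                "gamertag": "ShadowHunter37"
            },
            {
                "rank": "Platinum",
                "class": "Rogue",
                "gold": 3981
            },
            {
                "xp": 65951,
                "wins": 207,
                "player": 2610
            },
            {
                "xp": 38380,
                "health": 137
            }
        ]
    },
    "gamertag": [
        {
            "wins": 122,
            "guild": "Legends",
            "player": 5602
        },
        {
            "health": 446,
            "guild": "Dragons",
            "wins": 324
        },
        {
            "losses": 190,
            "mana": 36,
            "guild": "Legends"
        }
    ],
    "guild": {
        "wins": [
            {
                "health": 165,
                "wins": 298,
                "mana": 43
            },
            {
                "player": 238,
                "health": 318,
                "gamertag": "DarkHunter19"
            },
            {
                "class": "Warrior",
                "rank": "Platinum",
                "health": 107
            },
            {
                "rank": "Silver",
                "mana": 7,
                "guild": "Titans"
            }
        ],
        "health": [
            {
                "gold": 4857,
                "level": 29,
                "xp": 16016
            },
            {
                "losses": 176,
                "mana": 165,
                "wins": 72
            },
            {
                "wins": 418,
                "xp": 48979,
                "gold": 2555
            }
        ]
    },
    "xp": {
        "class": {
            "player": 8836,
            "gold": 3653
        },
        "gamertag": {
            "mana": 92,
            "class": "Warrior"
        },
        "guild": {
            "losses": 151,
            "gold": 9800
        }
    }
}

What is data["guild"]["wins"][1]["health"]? 318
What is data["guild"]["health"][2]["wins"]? 418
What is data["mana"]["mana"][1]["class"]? "Rogue"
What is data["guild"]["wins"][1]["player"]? 238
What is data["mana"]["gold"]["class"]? "Rogue"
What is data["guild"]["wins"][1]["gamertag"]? "DarkHunter19"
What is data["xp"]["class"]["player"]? 8836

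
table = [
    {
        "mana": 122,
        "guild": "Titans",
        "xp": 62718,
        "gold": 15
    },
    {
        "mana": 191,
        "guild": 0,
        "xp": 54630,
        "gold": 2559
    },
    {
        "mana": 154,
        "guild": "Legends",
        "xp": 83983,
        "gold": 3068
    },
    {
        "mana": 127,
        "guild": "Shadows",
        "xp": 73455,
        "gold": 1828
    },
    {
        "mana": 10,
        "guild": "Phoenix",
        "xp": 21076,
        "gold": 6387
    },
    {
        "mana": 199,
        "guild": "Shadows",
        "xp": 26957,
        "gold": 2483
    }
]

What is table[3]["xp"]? 73455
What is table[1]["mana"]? 191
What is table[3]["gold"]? 1828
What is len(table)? 6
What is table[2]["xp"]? 83983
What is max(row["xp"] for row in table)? 83983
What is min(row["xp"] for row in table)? 21076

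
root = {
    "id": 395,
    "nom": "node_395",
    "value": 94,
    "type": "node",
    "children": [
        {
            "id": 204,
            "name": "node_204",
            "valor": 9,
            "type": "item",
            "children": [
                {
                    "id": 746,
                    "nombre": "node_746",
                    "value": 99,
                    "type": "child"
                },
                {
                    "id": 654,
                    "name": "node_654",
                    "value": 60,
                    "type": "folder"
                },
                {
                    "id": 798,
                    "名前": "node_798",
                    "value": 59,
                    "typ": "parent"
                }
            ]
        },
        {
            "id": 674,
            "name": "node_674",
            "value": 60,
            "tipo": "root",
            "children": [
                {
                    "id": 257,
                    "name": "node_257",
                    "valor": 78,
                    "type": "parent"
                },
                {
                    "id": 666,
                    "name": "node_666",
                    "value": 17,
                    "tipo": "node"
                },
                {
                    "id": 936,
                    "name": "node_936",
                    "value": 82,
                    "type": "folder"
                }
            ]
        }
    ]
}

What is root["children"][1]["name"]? "node_674"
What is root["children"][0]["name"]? "node_204"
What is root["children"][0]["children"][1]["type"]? "folder"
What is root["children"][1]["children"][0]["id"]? 257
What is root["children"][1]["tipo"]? "root"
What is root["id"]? 395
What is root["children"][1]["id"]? 674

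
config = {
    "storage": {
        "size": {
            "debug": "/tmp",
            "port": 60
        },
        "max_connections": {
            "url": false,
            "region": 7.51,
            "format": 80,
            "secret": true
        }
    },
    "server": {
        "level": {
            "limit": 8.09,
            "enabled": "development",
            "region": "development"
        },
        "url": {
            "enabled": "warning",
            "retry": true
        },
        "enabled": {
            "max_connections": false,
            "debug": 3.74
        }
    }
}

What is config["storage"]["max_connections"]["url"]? False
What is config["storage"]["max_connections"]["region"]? 7.51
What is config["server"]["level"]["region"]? "development"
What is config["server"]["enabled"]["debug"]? 3.74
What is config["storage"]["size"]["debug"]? "/tmp"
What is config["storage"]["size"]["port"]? 60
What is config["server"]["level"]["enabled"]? "development"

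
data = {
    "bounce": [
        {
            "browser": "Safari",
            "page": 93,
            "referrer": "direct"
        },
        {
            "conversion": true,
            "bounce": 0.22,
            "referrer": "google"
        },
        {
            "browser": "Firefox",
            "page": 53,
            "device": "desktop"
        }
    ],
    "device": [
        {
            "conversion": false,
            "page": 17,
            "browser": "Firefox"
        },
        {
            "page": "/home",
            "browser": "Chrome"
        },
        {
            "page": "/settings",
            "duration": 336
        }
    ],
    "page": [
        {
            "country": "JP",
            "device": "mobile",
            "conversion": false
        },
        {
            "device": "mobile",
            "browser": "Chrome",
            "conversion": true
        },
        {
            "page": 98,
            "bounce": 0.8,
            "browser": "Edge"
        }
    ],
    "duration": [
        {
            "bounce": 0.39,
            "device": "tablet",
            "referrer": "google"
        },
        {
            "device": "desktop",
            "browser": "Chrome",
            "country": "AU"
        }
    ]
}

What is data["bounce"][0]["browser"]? "Safari"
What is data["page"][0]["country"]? "JP"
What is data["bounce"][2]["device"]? "desktop"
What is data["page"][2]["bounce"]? 0.8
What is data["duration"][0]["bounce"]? 0.39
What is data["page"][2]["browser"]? "Edge"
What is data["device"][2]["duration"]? 336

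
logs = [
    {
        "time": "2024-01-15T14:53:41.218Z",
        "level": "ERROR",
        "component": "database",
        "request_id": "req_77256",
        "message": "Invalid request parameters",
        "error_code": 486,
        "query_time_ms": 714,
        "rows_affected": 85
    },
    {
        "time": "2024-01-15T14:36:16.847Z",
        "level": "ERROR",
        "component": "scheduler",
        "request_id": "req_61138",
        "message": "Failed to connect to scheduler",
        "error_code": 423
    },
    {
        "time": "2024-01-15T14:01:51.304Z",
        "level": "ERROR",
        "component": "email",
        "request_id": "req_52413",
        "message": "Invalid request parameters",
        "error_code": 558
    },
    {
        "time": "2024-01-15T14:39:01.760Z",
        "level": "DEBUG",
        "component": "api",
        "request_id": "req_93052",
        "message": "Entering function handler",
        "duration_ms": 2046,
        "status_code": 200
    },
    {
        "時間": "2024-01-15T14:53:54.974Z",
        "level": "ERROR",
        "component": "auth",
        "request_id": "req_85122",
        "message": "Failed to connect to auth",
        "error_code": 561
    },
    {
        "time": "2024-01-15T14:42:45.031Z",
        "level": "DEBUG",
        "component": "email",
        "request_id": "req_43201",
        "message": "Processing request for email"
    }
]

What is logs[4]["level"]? "ERROR"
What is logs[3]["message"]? "Entering function handler"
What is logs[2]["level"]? "ERROR"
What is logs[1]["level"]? "ERROR"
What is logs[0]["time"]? "2024-01-15T14:53:41.218Z"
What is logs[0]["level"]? "ERROR"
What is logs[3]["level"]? "DEBUG"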